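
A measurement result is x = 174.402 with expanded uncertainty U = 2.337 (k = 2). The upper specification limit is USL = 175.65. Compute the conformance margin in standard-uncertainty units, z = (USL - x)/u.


u = U / k = 2.337 / 2 = 1.1685
margin = |USL - x| = |175.65 - 174.402| = 1.248
z = margin / u = 1.248 / 1.1685
z = 1.0680

1.0680


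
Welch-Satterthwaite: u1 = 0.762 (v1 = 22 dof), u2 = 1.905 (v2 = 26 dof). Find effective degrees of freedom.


uc = sqrt(u1^2 + u2^2) = sqrt(0.762^2 + 1.905^2) = 2.0517478
v_eff = uc^4 / (u1^4/v1 + u2^4/v2)
= 2.0517478^4 / (0.762^4/22 + 1.905^4/26)
= 17.721313 / 0.52185652
v_eff = 33.9582

33.9582


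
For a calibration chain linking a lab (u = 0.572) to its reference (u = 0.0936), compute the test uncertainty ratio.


TUR = u_lab / u_ref
= 0.572 / 0.0936
= 6.1111

6.1111


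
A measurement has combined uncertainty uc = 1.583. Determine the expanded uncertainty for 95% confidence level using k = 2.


U = k * uc
U = 2 * 1.583
U = 3.1660

3.1660


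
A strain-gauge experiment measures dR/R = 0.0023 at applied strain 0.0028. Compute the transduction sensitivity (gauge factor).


GF = (dR/R) / epsilon
= 0.0023 / 0.0028
= 0.8214

0.8214


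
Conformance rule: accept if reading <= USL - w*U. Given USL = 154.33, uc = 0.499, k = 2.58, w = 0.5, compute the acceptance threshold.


U = k * uc = 2.58 * 0.499 = 1.28742
guard band g = w * U = 0.5 * 1.28742 = 0.64371
AL = USL - g = 154.33 - 0.64371
AL = 153.6863

153.6863


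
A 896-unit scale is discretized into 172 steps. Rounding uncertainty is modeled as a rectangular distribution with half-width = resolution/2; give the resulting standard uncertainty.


resolution = range / divisions
resolution = 896 / 172 = 5.2093023
u_res = resolution / (2*sqrt(3))
u_res = 5.2093023 / 3.4641016
u_res = 1.5038

1.5038


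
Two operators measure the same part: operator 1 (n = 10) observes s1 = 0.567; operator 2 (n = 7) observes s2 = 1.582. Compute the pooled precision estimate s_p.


s_p = sqrt(((n1-1)*s1^2 + (n2-1)*s2^2) / (n1+n2-2))
numerator = (10-1)*0.567^2 + (7-1)*1.582^2 = 2.893401 + 15.016344 = 17.909745
denominator = 10 + 7 - 2 = 15
s_p^2 = 17.909745 / 15 = 1.193983
s_p = sqrt(1.193983) = 1.0927

1.0927


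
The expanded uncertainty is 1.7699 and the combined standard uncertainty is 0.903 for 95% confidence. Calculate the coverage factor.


k = U / uc
k = 1.7699 / 0.903
k = 1.96

1.96


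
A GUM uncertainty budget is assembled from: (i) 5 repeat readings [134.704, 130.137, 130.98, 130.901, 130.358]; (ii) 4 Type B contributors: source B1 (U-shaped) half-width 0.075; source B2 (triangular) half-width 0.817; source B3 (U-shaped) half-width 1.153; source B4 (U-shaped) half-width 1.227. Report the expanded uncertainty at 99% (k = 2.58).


mean = (134.704 + 130.137 + 130.98 + 130.901 + 130.358) / 5 = 131.416
s = sqrt(sum((x - mean)^2)/(n-1)) = 1.8722627
u_A = s / sqrt(n) = 1.8722627 / sqrt(5) = 0.83730133
u_B1 = 0.075 / sqrt(2) = 0.053033009
u_B2 = 0.817 / sqrt(6) = 0.33353885
u_B3 = 1.153 / sqrt(2) = 0.81529412
u_B4 = 1.227 / sqrt(2) = 0.86762002
uc = sqrt(0.83730133^2 + 0.053033009^2 + 0.33353885^2 + 0.81529412^2 + 0.86762002^2) = 1.4941898
U = k * uc = 2.58 * 1.4941898
U = 3.8550

3.8550


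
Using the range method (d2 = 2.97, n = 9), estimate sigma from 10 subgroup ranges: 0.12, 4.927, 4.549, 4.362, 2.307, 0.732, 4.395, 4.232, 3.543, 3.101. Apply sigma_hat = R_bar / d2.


R_bar = (0.12 + 4.927 + 4.549 + 4.362 + 2.307 + 0.732 + 4.395 + 4.232 + 3.543 + 3.101) / 10
R_bar = 32.268 / 10 = 3.2268
sigma_hat = R_bar / d2 = 3.2268 / 2.97 = 1.0865

1.0865


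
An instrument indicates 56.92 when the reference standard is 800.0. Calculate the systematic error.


Systematic error = measured - true
= 56.92 - 800.0
= -743.0800

-743.0800


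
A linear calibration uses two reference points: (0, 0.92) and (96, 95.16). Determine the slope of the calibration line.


slope = (y2 - y1) / (x2 - x1)
= (95.16 - 0.92) / (96 - 0)
= 94.2400 / 96
= 0.9817

0.9817


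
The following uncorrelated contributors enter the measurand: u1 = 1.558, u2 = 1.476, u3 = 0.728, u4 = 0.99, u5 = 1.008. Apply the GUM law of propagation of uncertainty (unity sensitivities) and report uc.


uc = sqrt(1.558^2 + 1.476^2 + 0.728^2 + 0.99^2 + 1.008^2)
uc = sqrt(7.132088)
uc = 2.6706

2.6706


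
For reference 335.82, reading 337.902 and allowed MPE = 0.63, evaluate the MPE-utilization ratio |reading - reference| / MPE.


e = indication - reference = 337.902 - 335.82 = 2.0820
|e| = 2.0820
ratio = |e| / MPE = 2.0820 / 0.63
ratio = 3.3048

3.3048


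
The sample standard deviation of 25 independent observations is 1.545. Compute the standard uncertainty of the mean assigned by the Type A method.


u_A = s / sqrt(n)
u_A = 1.545 / sqrt(25)
u_A = 1.545 / 5
u_A = 0.3090

0.3090


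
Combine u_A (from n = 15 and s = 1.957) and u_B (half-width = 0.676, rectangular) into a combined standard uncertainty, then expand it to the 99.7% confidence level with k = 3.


u_A = s / sqrt(n) = 1.957 / sqrt(15) = 0.50529523
u_B = half_width / sqrt(3) = 0.676 / sqrt(3) = 0.39028878
uc = sqrt(u_A^2 + u_B^2) = sqrt(0.50529523^2 + 0.39028878^2) = 0.63847365
U = k * uc = 3 * 0.63847365
U = 1.9154

1.9154


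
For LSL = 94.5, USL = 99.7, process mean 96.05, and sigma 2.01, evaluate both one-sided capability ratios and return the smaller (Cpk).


Cpu = (USL - mean) / (3*sigma) = (99.7 - 96.05) / (3*2.01) = 0.6053
Cpl = (mean - LSL) / (3*sigma) = (96.05 - 94.5) / (3*2.01) = 0.2570
Cpk = min(Cpu, Cpl) = 0.2570

0.2570


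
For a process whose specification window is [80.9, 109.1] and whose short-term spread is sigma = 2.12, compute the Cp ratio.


Cp = (USL - LSL) / (6 * sigma)
= (109.1 - 80.9) / (6 * 2.12)
= 28.2000 / 12.7200
= 2.2170

2.2170


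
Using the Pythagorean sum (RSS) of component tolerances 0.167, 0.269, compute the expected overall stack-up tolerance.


RSS = sqrt(0.167^2 + 0.269^2)
= sqrt(0.10025)
= 0.3166

0.3166


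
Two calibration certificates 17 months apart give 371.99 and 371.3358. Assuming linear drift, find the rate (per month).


rate = (v2 - v1) / months
= (371.3358 - 371.99) / 17
= -0.6542 / 17
= -0.0385

-0.0385


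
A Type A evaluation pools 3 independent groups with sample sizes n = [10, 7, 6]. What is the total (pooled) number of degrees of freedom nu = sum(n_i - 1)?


nu = sum_i (n_i - 1)
nu = ((10 - 1) + (7 - 1) + (6 - 1))
nu = 9 + 6 + 5
nu = 20

20


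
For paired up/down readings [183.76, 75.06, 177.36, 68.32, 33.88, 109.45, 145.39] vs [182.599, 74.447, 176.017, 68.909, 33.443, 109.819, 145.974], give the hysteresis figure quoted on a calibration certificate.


|183.76 - 182.599| = 1.1610
|75.06 - 74.447| = 0.6130
|177.36 - 176.017| = 1.3430
|68.32 - 68.909| = 0.5890
|33.88 - 33.443| = 0.4370
|109.45 - 109.819| = 0.3690
|145.39 - 145.974| = 0.5840
hysteresis = max(diffs) = 1.3430

1.3430


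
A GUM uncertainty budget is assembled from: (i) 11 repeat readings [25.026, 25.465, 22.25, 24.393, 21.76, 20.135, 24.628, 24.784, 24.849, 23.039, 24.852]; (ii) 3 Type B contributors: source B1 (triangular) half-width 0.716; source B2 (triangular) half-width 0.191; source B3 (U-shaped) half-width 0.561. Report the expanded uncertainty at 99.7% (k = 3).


mean = (25.026 + 25.465 + 22.25 + 24.393 + 21.76 + 20.135 + 24.628 + 24.784 + 24.849 + 23.039 + 24.852) / 11 = 23.74372727
s = sqrt(sum((x - mean)^2)/(n-1)) = 1.7037755
u_A = s / sqrt(n) = 1.7037755 / sqrt(11) = 0.51370764
u_B1 = 0.716 / sqrt(6) = 0.29230578
u_B2 = 0.191 / sqrt(6) = 0.077975423
u_B3 = 0.561 / sqrt(2) = 0.3966869
uc = sqrt(0.51370764^2 + 0.29230578^2 + 0.077975423^2 + 0.3966869^2) = 0.7160858
U = k * uc = 3 * 0.7160858
U = 2.1483

2.1483


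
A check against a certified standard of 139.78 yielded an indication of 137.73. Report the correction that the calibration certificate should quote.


Correction = standard - reading
= 139.78 - 137.73
= 2.0500

2.0500


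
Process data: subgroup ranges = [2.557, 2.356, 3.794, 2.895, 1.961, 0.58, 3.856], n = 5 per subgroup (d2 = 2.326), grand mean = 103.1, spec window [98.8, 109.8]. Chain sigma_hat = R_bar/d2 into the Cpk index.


R_bar = (2.557 + 2.356 + 3.794 + 2.895 + 1.961 + 0.58 + 3.856) / 7 = 2.5712857
sigma = R_bar / d2 = 2.5712857 / 2.326 = 1.1054539
Cp = (USL - LSL)/(6*sigma) = (109.8 - 98.8)/(6*1.1054539) = 1.6584
Cpu = (109.8 - 103.1)/(3*1.1054539) = 2.0203
Cpl = (103.1 - 98.8)/(3*1.1054539) = 1.2966
Cpk = min(Cpu, Cpl) = 1.2966

1.2966


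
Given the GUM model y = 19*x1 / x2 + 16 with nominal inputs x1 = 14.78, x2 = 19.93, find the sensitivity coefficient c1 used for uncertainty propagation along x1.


y = 19*x1 / x2 + 16
dy/dx1 = 19/x2
Evaluate at x2 = 19.93: c1 = 19 / 19.93
c1 = 0.9533

0.9533


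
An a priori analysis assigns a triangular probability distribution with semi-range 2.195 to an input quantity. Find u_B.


u_B = half_width / sqrt(6)
u_B = 2.195 / 2.4494897
u_B = 0.8961

0.8961


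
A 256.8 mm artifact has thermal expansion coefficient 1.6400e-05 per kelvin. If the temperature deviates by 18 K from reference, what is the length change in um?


dL = L * alpha * dT
= 256.8 * 1.6400e-05 * 18
= 0.0758074 mm
dL_um = 0.0758074 * 1000 = 75.8074 um

75.8074


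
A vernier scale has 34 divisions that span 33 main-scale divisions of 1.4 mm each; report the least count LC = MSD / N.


LC = MSD / n_div
= 1.4 / 34
= 0.0412

0.0412


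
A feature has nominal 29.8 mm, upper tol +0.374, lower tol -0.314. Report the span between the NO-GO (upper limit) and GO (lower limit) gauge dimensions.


GO = nominal - lower_tol (smallest hole = maximum material condition)
GO = 29.8 - 0.314 = 29.486
NO-GO = nominal + upper_tol (largest hole = least material condition)
NO-GO = 29.8 + 0.374 = 30.174
spread = NO-GO - GO = 30.174 - 29.486 = 0.6880

0.6880


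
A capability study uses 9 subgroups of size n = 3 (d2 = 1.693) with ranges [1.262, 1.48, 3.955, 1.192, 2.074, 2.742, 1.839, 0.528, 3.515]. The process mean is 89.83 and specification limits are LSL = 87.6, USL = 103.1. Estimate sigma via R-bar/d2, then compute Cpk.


R_bar = (1.262 + 1.48 + 3.955 + 1.192 + 2.074 + 2.742 + 1.839 + 0.528 + 3.515) / 9 = 2.0652222
sigma = R_bar / d2 = 2.0652222 / 1.693 = 1.2198595
Cp = (USL - LSL)/(6*sigma) = (103.1 - 87.6)/(6*1.2198595) = 2.1177
Cpu = (103.1 - 89.83)/(3*1.2198595) = 3.6261
Cpl = (89.83 - 87.6)/(3*1.2198595) = 0.6094
Cpk = min(Cpu, Cpl) = 0.6094

0.6094


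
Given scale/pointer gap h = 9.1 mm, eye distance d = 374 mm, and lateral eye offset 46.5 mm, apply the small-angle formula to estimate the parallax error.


error = h * offset / d
= 9.1 * 46.5 / 374
= 1.1314

1.1314


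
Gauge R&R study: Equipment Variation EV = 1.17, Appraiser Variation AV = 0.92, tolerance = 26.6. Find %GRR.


GRR = sqrt(EV^2 + AV^2) = sqrt(1.17^2 + 0.92^2) = 1.4883884
%GRR = GRR / tol * 100 = 1.4883884 / 26.6 * 100
%GRR = 5.5954

5.5954


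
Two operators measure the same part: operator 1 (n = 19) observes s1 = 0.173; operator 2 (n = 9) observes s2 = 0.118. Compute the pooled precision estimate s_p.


s_p = sqrt(((n1-1)*s1^2 + (n2-1)*s2^2) / (n1+n2-2))
numerator = (19-1)*0.173^2 + (9-1)*0.118^2 = 0.538722 + 0.111392 = 0.650114
denominator = 19 + 9 - 2 = 26
s_p^2 = 0.650114 / 26 = 0.025004385
s_p = sqrt(0.025004385) = 0.1581

0.1581


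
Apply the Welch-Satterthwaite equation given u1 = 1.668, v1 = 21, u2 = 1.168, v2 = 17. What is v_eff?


uc = sqrt(u1^2 + u2^2) = sqrt(1.668^2 + 1.168^2) = 2.0362829
v_eff = uc^4 / (u1^4/v1 + u2^4/v2)
= 2.0362829^4 / (1.668^4/21 + 1.168^4/17)
= 17.193031 / 0.478085
v_eff = 35.9623

35.9623


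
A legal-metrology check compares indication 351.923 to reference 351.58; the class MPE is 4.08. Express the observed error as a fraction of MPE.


e = indication - reference = 351.923 - 351.58 = 0.3430
|e| = 0.3430
ratio = |e| / MPE = 0.3430 / 4.08
ratio = 0.0841

0.0841


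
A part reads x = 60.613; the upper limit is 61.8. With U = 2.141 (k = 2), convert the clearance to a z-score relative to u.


u = U / k = 2.141 / 2 = 1.0705
margin = |USL - x| = |61.8 - 60.613| = 1.187
z = margin / u = 1.187 / 1.0705
z = 1.1088

1.1088


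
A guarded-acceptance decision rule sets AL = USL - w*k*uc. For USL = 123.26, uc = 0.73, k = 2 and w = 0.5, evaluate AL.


U = k * uc = 2 * 0.73 = 1.46
guard band g = w * U = 0.5 * 1.46 = 0.73
AL = USL - g = 123.26 - 0.73
AL = 122.5300

122.5300


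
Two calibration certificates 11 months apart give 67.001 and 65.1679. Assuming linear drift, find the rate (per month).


rate = (v2 - v1) / months
= (65.1679 - 67.001) / 11
= -1.8331 / 11
= -0.1666

-0.1666


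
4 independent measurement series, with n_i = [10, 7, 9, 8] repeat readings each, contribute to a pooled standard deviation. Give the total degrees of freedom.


nu = sum_i (n_i - 1)
nu = ((10 - 1) + (7 - 1) + (9 - 1) + (8 - 1))
nu = 9 + 6 + 8 + 7
nu = 30

30


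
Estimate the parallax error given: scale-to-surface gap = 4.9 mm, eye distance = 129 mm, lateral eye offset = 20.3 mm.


error = h * offset / d
= 4.9 * 20.3 / 129
= 0.7711

0.7711


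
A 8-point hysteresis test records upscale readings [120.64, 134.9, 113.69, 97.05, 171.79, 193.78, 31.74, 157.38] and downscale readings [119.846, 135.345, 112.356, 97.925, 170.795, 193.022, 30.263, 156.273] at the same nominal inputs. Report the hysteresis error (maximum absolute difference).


|120.64 - 119.846| = 0.7940
|134.9 - 135.345| = 0.4450
|113.69 - 112.356| = 1.3340
|97.05 - 97.925| = 0.8750
|171.79 - 170.795| = 0.9950
|193.78 - 193.022| = 0.7580
|31.74 - 30.263| = 1.4770
|157.38 - 156.273| = 1.1070
hysteresis = max(diffs) = 1.4770

1.4770


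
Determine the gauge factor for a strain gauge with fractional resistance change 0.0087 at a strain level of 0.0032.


GF = (dR/R) / epsilon
= 0.0087 / 0.0032
= 2.7187

2.7187


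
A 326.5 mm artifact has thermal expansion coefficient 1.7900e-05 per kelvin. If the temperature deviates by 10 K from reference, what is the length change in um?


dL = L * alpha * dT
= 326.5 * 1.7900e-05 * 10
= 0.0584435 mm
dL_um = 0.0584435 * 1000 = 58.4435 um

58.4435


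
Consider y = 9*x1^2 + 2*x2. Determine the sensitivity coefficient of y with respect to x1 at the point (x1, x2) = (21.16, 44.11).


y = 9*x1^2 + 2*x2
dy/dx1 = 2*9*x1
Evaluate at x1 = 21.16: c1 = 18 * 21.16
c1 = 380.8800

380.8800


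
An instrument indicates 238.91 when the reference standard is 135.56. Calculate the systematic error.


Systematic error = measured - true
= 238.91 - 135.56
= 103.3500

103.3500


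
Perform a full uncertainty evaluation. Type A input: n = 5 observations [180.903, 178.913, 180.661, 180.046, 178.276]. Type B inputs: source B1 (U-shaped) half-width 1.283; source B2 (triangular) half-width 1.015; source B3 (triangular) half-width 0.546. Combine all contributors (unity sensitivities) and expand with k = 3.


mean = (180.903 + 178.913 + 180.661 + 180.046 + 178.276) / 5 = 179.7598
s = sqrt(sum((x - mean)^2)/(n-1)) = 1.1313389
u_A = s / sqrt(n) = 1.1313389 / sqrt(5) = 0.50595014
u_B1 = 1.283 / sqrt(2) = 0.907218
u_B2 = 1.015 / sqrt(6) = 0.41437201
u_B3 = 0.546 / sqrt(6) = 0.22290357
uc = sqrt(0.50595014^2 + 0.907218^2 + 0.41437201^2 + 0.22290357^2) = 1.1403597
U = k * uc = 3 * 1.1403597
U = 3.4211

3.4211


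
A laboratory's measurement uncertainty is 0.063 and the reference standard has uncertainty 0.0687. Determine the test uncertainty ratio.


TUR = u_lab / u_ref
= 0.063 / 0.0687
= 0.9170

0.9170


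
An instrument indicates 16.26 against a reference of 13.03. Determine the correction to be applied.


Correction = standard - reading
= 13.03 - 16.26
= -3.2300

-3.2300


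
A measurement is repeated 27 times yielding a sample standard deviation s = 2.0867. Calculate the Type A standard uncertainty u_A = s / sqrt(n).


u_A = s / sqrt(n)
u_A = 2.0867 / sqrt(27)
u_A = 2.0867 / 5.1961524
u_A = 0.4016

0.4016


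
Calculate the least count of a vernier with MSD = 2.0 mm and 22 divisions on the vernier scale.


LC = MSD / n_div
= 2.0 / 22
= 0.0909

0.0909


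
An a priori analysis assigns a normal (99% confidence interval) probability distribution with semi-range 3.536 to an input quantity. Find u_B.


u_B = half_width / 2.576
u_B = 3.536 / 2.576
u_B = 1.3727

1.3727


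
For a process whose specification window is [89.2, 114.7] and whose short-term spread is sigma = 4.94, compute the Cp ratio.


Cp = (USL - LSL) / (6 * sigma)
= (114.7 - 89.2) / (6 * 4.94)
= 25.5000 / 29.6400
= 0.8603

0.8603


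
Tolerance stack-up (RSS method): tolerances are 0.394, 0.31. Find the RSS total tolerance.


RSS = sqrt(0.394^2 + 0.31^2)
= sqrt(0.251336)
= 0.5013

0.5013


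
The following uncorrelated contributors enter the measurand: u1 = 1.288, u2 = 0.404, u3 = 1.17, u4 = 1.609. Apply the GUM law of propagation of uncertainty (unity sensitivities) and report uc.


uc = sqrt(1.288^2 + 0.404^2 + 1.17^2 + 1.609^2)
uc = sqrt(5.779941)
uc = 2.4042

2.4042


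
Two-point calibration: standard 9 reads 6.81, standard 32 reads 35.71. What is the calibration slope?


slope = (y2 - y1) / (x2 - x1)
= (35.71 - 6.81) / (32 - 9)
= 28.9000 / 23
= 1.2565

1.2565


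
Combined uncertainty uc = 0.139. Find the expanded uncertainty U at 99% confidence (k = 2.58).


U = k * uc
U = 2.58 * 0.139
U = 0.3586

0.3586


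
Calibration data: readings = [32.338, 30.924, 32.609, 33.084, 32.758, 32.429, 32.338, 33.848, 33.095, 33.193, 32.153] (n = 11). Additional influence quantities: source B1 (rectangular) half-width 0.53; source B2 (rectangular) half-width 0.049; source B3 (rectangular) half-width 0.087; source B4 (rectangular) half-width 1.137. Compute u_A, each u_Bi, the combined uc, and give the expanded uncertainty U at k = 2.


mean = (32.338 + 30.924 + 32.609 + 33.084 + 32.758 + 32.429 + 32.338 + 33.848 + 33.095 + 33.193 + 32.153) / 11 = 32.61536364
s = sqrt(sum((x - mean)^2)/(n-1)) = 0.74740863
u_A = s / sqrt(n) = 0.74740863 / sqrt(11) = 0.22535218
u_B1 = 0.53 / sqrt(3) = 0.30599564
u_B2 = 0.049 / sqrt(3) = 0.028290163
u_B3 = 0.087 / sqrt(3) = 0.050229473
u_B4 = 1.137 / sqrt(3) = 0.65644726
uc = sqrt(0.22535218^2 + 0.30599564^2 + 0.028290163^2 + 0.050229473^2 + 0.65644726^2) = 0.7606992
U = k * uc = 2 * 0.7606992
U = 1.5214

1.5214


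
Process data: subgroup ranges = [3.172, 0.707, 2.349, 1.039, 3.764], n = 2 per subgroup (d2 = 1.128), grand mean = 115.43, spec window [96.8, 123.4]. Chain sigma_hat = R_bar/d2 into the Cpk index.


R_bar = (3.172 + 0.707 + 2.349 + 1.039 + 3.764) / 5 = 2.2062
sigma = R_bar / d2 = 2.2062 / 1.128 = 1.9558511
Cp = (USL - LSL)/(6*sigma) = (123.4 - 96.8)/(6*1.9558511) = 2.2667
Cpu = (123.4 - 115.43)/(3*1.9558511) = 1.3583
Cpl = (115.43 - 96.8)/(3*1.9558511) = 3.1751
Cpk = min(Cpu, Cpl) = 1.3583

1.3583


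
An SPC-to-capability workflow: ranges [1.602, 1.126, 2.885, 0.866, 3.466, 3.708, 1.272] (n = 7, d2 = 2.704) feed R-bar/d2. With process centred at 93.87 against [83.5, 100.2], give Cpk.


R_bar = (1.602 + 1.126 + 2.885 + 0.866 + 3.466 + 3.708 + 1.272) / 7 = 2.1321429
sigma = R_bar / d2 = 2.1321429 / 2.704 = 0.78851439
Cp = (USL - LSL)/(6*sigma) = (100.2 - 83.5)/(6*0.78851439) = 3.5298
Cpu = (100.2 - 93.87)/(3*0.78851439) = 2.6759
Cpl = (93.87 - 83.5)/(3*0.78851439) = 4.3838
Cpk = min(Cpu, Cpl) = 2.6759

2.6759


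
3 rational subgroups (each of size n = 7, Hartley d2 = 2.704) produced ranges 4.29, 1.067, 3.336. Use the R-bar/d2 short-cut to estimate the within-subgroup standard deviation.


R_bar = (4.29 + 1.067 + 3.336) / 3
R_bar = 8.693 / 3 = 2.8976667
sigma_hat = R_bar / d2 = 2.8976667 / 2.704 = 1.0716

1.0716


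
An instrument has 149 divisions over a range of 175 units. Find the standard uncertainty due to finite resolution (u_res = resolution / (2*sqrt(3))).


resolution = range / divisions
resolution = 175 / 149 = 1.1744966
u_res = resolution / (2*sqrt(3))
u_res = 1.1744966 / 3.4641016
u_res = 0.3390

0.3390


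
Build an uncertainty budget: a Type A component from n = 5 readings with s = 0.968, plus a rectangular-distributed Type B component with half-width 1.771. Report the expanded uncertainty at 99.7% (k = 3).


u_A = s / sqrt(n) = 0.968 / sqrt(5) = 0.43290276
u_B = half_width / sqrt(3) = 1.771 / sqrt(3) = 1.0224873
uc = sqrt(u_A^2 + u_B^2) = sqrt(0.43290276^2 + 1.0224873^2) = 1.1103536
U = k * uc = 3 * 1.1103536
U = 3.3311

3.3311


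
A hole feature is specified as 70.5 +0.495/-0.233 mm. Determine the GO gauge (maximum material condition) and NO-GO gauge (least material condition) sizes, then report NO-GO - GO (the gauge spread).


GO = nominal - lower_tol (smallest hole = maximum material condition)
GO = 70.5 - 0.233 = 70.267
NO-GO = nominal + upper_tol (largest hole = least material condition)
NO-GO = 70.5 + 0.495 = 70.995
spread = NO-GO - GO = 70.995 - 70.267 = 0.7280

0.7280


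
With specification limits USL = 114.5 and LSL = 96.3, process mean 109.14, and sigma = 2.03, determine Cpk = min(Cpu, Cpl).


Cpu = (USL - mean) / (3*sigma) = (114.5 - 109.14) / (3*2.03) = 0.8801
Cpl = (mean - LSL) / (3*sigma) = (109.14 - 96.3) / (3*2.03) = 2.1084
Cpk = min(Cpu, Cpl) = 0.8801

0.8801


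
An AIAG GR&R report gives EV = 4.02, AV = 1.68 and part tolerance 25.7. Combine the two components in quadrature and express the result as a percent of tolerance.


GRR = sqrt(EV^2 + AV^2) = sqrt(4.02^2 + 1.68^2) = 4.3569255
%GRR = GRR / tol * 100 = 4.3569255 / 25.7 * 100
%GRR = 16.9530

16.9530


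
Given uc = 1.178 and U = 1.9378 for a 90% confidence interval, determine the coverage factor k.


k = U / uc
k = 1.9378 / 1.178
k = 1.645

1.645


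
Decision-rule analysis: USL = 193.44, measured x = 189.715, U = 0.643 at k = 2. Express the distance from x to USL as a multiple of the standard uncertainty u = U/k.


u = U / k = 0.643 / 2 = 0.3215
margin = |USL - x| = |193.44 - 189.715| = 3.725
z = margin / u = 3.725 / 0.3215
z = 11.5863

11.5863


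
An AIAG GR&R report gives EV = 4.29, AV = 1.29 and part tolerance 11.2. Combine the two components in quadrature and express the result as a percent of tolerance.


GRR = sqrt(EV^2 + AV^2) = sqrt(4.29^2 + 1.29^2) = 4.4797545
%GRR = GRR / tol * 100 = 4.4797545 / 11.2 * 100
%GRR = 39.9978

39.9978


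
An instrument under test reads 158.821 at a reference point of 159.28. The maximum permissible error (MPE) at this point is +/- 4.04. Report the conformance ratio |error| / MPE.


e = indication - reference = 158.821 - 159.28 = -0.4590
|e| = 0.4590
ratio = |e| / MPE = 0.4590 / 4.04
ratio = 0.1136

0.1136


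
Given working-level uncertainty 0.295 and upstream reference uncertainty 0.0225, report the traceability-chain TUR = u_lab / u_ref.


TUR = u_lab / u_ref
= 0.295 / 0.0225
= 13.1111

13.1111


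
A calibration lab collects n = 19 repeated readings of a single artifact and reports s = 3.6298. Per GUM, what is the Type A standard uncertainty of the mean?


u_A = s / sqrt(n)
u_A = 3.6298 / sqrt(19)
u_A = 3.6298 / 4.3588989
u_A = 0.8327

0.8327


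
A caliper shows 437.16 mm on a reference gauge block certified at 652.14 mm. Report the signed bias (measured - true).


Systematic error = measured - true
= 437.16 - 652.14
= -214.9800

-214.9800


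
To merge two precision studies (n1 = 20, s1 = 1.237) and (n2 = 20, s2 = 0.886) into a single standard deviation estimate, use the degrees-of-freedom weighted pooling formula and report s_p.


s_p = sqrt(((n1-1)*s1^2 + (n2-1)*s2^2) / (n1+n2-2))
numerator = (20-1)*1.237^2 + (20-1)*0.886^2 = 29.073211 + 14.914924 = 43.988135
denominator = 20 + 20 - 2 = 38
s_p^2 = 43.988135 / 38 = 1.1575825
s_p = sqrt(1.1575825) = 1.0759

1.0759


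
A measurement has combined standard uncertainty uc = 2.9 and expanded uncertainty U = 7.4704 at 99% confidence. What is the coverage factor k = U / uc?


k = U / uc
k = 7.4704 / 2.9
k = 2.576

2.576


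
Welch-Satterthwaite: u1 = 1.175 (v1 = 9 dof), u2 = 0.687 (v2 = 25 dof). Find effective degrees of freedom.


uc = sqrt(u1^2 + u2^2) = sqrt(1.175^2 + 0.687^2) = 1.3611003
v_eff = uc^4 / (u1^4/v1 + u2^4/v2)
= 1.3611003^4 / (1.175^4/9 + 0.687^4/25)
= 3.4321046 / 0.2207019
v_eff = 15.5509

15.5509


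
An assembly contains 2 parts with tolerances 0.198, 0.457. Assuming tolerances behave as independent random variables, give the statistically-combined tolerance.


RSS = sqrt(0.198^2 + 0.457^2)
= sqrt(0.248053)
= 0.4980

0.4980


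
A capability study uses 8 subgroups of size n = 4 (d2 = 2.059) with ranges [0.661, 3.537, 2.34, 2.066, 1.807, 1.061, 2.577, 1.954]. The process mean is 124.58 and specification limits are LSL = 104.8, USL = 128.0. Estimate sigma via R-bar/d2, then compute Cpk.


R_bar = (0.661 + 3.537 + 2.34 + 2.066 + 1.807 + 1.061 + 2.577 + 1.954) / 8 = 2.000375
sigma = R_bar / d2 = 2.000375 / 2.059 = 0.97152744
Cp = (USL - LSL)/(6*sigma) = (128.0 - 104.8)/(6*0.97152744) = 3.9800
Cpu = (128.0 - 124.58)/(3*0.97152744) = 1.1734
Cpl = (124.58 - 104.8)/(3*0.97152744) = 6.7866
Cpk = min(Cpu, Cpl) = 1.1734

1.1734


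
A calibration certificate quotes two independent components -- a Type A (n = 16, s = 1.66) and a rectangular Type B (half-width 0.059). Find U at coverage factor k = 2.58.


u_A = s / sqrt(n) = 1.66 / sqrt(16) = 0.415
u_B = half_width / sqrt(3) = 0.059 / sqrt(3) = 0.034063666
uc = sqrt(u_A^2 + u_B^2) = sqrt(0.415^2 + 0.034063666^2) = 0.41639565
U = k * uc = 2.58 * 0.41639565
U = 1.0743

1.0743


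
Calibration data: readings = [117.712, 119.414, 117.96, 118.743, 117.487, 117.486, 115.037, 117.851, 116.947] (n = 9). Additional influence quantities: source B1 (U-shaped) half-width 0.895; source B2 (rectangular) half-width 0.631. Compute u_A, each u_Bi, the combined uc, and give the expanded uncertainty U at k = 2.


mean = (117.712 + 119.414 + 117.96 + 118.743 + 117.487 + 117.486 + 115.037 + 117.851 + 116.947) / 9 = 117.6263333
s = sqrt(sum((x - mean)^2)/(n-1)) = 1.215375
u_A = s / sqrt(n) = 1.215375 / sqrt(9) = 0.405125
u_B1 = 0.895 / sqrt(2) = 0.63286057
u_B2 = 0.631 / sqrt(3) = 0.36430802
uc = sqrt(0.405125^2 + 0.63286057^2 + 0.36430802^2) = 0.8350803
U = k * uc = 2 * 0.8350803
U = 1.6702

1.6702


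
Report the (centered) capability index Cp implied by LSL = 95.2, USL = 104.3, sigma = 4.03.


Cp = (USL - LSL) / (6 * sigma)
= (104.3 - 95.2) / (6 * 4.03)
= 9.1000 / 24.1800
= 0.3763

0.3763


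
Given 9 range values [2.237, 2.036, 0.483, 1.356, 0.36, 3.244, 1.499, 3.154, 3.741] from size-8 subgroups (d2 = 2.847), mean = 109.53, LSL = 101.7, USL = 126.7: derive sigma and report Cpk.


R_bar = (2.237 + 2.036 + 0.483 + 1.356 + 0.36 + 3.244 + 1.499 + 3.154 + 3.741) / 9 = 2.0122222
sigma = R_bar / d2 = 2.0122222 / 2.847 = 0.70678686
Cp = (USL - LSL)/(6*sigma) = (126.7 - 101.7)/(6*0.70678686) = 5.8952
Cpu = (126.7 - 109.53)/(3*0.70678686) = 8.0977
Cpl = (109.53 - 101.7)/(3*0.70678686) = 3.6928
Cpk = min(Cpu, Cpl) = 3.6928

3.6928


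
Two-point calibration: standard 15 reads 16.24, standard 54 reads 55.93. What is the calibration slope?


slope = (y2 - y1) / (x2 - x1)
= (55.93 - 16.24) / (54 - 15)
= 39.6900 / 39
= 1.0177

1.0177


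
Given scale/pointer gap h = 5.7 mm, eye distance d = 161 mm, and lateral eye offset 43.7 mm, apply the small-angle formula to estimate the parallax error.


error = h * offset / d
= 5.7 * 43.7 / 161
= 1.5471

1.5471


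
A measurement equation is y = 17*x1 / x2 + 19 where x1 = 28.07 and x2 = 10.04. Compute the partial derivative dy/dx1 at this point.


y = 17*x1 / x2 + 19
dy/dx1 = 17/x2
Evaluate at x2 = 10.04: c1 = 17 / 10.04
c1 = 1.6932

1.6932


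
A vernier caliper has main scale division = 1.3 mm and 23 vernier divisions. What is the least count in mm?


LC = MSD / n_div
= 1.3 / 23
= 0.0565

0.0565


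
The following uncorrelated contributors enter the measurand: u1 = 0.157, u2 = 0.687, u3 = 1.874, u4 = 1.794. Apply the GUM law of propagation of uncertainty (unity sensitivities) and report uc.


uc = sqrt(0.157^2 + 0.687^2 + 1.874^2 + 1.794^2)
uc = sqrt(7.22693)
uc = 2.6883

2.6883


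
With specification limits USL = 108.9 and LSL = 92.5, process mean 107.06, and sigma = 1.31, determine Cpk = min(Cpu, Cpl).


Cpu = (USL - mean) / (3*sigma) = (108.9 - 107.06) / (3*1.31) = 0.4682
Cpl = (mean - LSL) / (3*sigma) = (107.06 - 92.5) / (3*1.31) = 3.7048
Cpk = min(Cpu, Cpl) = 0.4682

0.4682


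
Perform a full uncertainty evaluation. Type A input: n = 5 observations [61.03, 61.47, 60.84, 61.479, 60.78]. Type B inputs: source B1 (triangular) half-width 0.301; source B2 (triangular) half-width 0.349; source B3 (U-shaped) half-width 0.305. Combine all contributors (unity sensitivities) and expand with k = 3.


mean = (61.03 + 61.47 + 60.84 + 61.479 + 60.78) / 5 = 61.1198
s = sqrt(sum((x - mean)^2)/(n-1)) = 0.33670492
u_A = s / sqrt(n) = 0.33670492 / sqrt(5) = 0.15057902
u_B1 = 0.301 / sqrt(6) = 0.12288274
u_B2 = 0.349 / sqrt(6) = 0.14247865
u_B3 = 0.305 / sqrt(2) = 0.21566757
uc = sqrt(0.15057902^2 + 0.12288274^2 + 0.14247865^2 + 0.21566757^2) = 0.32339894
U = k * uc = 3 * 0.32339894
U = 0.9702

0.9702


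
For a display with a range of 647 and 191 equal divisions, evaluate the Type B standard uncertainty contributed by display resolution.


resolution = range / divisions
resolution = 647 / 191 = 3.3874346
u_res = resolution / (2*sqrt(3))
u_res = 3.3874346 / 3.4641016
u_res = 0.9779

0.9779


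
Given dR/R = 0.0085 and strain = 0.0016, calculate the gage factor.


GF = (dR/R) / epsilon
= 0.0085 / 0.0016
= 5.3125

5.3125


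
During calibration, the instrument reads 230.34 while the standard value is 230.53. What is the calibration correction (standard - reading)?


Correction = standard - reading
= 230.53 - 230.34
= 0.1900

0.1900


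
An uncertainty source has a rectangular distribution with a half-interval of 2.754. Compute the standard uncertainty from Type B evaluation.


u_B = half_width / sqrt(3)
u_B = 2.754 / 1.7320508
u_B = 1.5900

1.5900


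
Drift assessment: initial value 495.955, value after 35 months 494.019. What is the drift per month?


rate = (v2 - v1) / months
= (494.019 - 495.955) / 35
= -1.9360 / 35
= -0.0553

-0.0553


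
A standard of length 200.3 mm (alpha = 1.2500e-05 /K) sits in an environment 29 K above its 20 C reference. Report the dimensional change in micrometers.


dL = L * alpha * dT
= 200.3 * 1.2500e-05 * 29
= 0.0726088 mm
dL_um = 0.0726088 * 1000 = 72.6088 um

72.6088


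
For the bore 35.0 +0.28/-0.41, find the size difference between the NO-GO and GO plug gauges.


GO = nominal - lower_tol (smallest hole = maximum material condition)
GO = 35.0 - 0.41 = 34.59
NO-GO = nominal + upper_tol (largest hole = least material condition)
NO-GO = 35.0 + 0.28 = 35.28
spread = NO-GO - GO = 35.28 - 34.59 = 0.6900

0.6900


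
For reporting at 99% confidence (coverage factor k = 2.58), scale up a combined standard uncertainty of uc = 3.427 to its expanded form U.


U = k * uc
U = 2.58 * 3.427
U = 8.8417

8.8417


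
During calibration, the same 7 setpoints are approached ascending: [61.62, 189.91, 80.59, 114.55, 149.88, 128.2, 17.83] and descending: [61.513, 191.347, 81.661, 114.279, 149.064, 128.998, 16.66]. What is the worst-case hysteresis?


|61.62 - 61.513| = 0.1070
|189.91 - 191.347| = 1.4370
|80.59 - 81.661| = 1.0710
|114.55 - 114.279| = 0.2710
|149.88 - 149.064| = 0.8160
|128.2 - 128.998| = 0.7980
|17.83 - 16.66| = 1.1700
hysteresis = max(diffs) = 1.4370

1.4370


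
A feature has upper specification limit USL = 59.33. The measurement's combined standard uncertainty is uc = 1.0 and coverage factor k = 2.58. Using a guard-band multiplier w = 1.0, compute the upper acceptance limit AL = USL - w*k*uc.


U = k * uc = 2.58 * 1.0 = 2.58
guard band g = w * U = 1.0 * 2.58 = 2.58
AL = USL - g = 59.33 - 2.58
AL = 56.7500

56.7500


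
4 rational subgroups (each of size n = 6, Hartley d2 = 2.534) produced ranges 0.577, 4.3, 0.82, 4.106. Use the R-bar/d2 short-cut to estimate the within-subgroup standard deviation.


R_bar = (0.577 + 4.3 + 0.82 + 4.106) / 4
R_bar = 9.803 / 4 = 2.45075
sigma_hat = R_bar / d2 = 2.45075 / 2.534 = 0.9671

0.9671


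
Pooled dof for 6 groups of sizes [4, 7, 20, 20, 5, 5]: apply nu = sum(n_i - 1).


nu = sum_i (n_i - 1)
nu = ((4 - 1) + (7 - 1) + (20 - 1) + (20 - 1) + (5 - 1) + (5 - 1))
nu = 3 + 6 + 19 + 19 + 4 + 4
nu = 55

55


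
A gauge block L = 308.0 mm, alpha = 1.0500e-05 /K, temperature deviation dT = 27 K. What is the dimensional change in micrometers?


dL = L * alpha * dT
= 308.0 * 1.0500e-05 * 27
= 0.0873180 mm
dL_um = 0.0873180 * 1000 = 87.3180 um

87.3180


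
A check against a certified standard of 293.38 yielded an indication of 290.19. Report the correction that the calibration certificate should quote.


Correction = standard - reading
= 293.38 - 290.19
= 3.1900

3.1900


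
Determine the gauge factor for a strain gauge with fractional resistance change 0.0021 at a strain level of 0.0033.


GF = (dR/R) / epsilon
= 0.0021 / 0.0033
= 0.6364

0.6364


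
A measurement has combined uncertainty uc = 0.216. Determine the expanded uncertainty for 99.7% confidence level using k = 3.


U = k * uc
U = 3 * 0.216
U = 0.6480

0.6480


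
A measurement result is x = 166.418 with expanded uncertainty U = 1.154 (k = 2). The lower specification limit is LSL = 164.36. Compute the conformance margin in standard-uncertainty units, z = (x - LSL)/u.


u = U / k = 1.154 / 2 = 0.577
margin = |LSL - x| = |164.36 - 166.418| = 2.058
z = margin / u = 2.058 / 0.577
z = 3.5667

3.5667


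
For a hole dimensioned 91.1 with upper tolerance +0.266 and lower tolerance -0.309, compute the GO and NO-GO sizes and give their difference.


GO = nominal - lower_tol (smallest hole = maximum material condition)
GO = 91.1 - 0.309 = 90.791
NO-GO = nominal + upper_tol (largest hole = least material condition)
NO-GO = 91.1 + 0.266 = 91.366
spread = NO-GO - GO = 91.366 - 90.791 = 0.5750

0.5750


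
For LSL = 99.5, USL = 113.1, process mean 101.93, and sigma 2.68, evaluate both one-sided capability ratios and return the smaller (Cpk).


Cpu = (USL - mean) / (3*sigma) = (113.1 - 101.93) / (3*2.68) = 1.3893
Cpl = (mean - LSL) / (3*sigma) = (101.93 - 99.5) / (3*2.68) = 0.3022
Cpk = min(Cpu, Cpl) = 0.3022

0.3022


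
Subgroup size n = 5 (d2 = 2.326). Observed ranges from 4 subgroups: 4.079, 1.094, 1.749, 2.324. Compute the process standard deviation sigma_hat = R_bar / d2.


R_bar = (4.079 + 1.094 + 1.749 + 2.324) / 4
R_bar = 9.246 / 4 = 2.3115
sigma_hat = R_bar / d2 = 2.3115 / 2.326 = 0.9938

0.9938


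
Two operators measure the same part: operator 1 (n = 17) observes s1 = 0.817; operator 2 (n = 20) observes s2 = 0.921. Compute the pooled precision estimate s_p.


s_p = sqrt(((n1-1)*s1^2 + (n2-1)*s2^2) / (n1+n2-2))
numerator = (17-1)*0.817^2 + (20-1)*0.921^2 = 10.679824 + 16.116579 = 26.796403
denominator = 17 + 20 - 2 = 35
s_p^2 = 26.796403 / 35 = 0.76561151
s_p = sqrt(0.76561151) = 0.8750

0.8750


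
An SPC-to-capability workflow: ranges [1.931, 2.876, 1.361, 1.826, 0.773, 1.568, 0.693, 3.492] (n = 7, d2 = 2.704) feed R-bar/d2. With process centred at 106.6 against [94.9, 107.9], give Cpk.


R_bar = (1.931 + 2.876 + 1.361 + 1.826 + 0.773 + 1.568 + 0.693 + 3.492) / 8 = 1.815
sigma = R_bar / d2 = 1.815 / 2.704 = 0.67122781
Cp = (USL - LSL)/(6*sigma) = (107.9 - 94.9)/(6*0.67122781) = 3.2279
Cpu = (107.9 - 106.6)/(3*0.67122781) = 0.6456
Cpl = (106.6 - 94.9)/(3*0.67122781) = 5.8102
Cpk = min(Cpu, Cpl) = 0.6456

0.6456


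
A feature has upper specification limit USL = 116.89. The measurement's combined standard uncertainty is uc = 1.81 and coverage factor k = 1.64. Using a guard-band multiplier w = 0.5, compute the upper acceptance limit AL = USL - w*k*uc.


U = k * uc = 1.64 * 1.81 = 2.9684
guard band g = w * U = 0.5 * 2.9684 = 1.4842
AL = USL - g = 116.89 - 1.4842
AL = 115.4058

115.4058


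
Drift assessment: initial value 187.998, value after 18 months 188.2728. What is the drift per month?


rate = (v2 - v1) / months
= (188.2728 - 187.998) / 18
= 0.2748 / 18
= 0.0153

0.0153


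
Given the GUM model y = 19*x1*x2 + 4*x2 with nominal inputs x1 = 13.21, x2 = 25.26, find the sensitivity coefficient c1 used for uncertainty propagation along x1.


y = 19*x1*x2 + 4*x2
dy/dx1 = 19*x2
Evaluate at x2 = 25.26: c1 = 19 * 25.26
c1 = 479.9400

479.9400


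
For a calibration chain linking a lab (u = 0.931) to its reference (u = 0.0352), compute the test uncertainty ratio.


TUR = u_lab / u_ref
= 0.931 / 0.0352
= 26.4489

26.4489


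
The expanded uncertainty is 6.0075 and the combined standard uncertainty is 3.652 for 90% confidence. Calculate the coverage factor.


k = U / uc
k = 6.0075 / 3.652
k = 1.645

1.645


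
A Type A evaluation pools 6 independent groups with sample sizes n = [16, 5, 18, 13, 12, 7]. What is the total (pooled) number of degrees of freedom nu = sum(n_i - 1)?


nu = sum_i (n_i - 1)
nu = ((16 - 1) + (5 - 1) + (18 - 1) + (13 - 1) + (12 - 1) + (7 - 1))
nu = 15 + 4 + 17 + 12 + 11 + 6
nu = 65

65


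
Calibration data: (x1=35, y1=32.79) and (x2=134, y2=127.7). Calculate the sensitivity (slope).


slope = (y2 - y1) / (x2 - x1)
= (127.7 - 32.79) / (134 - 35)
= 94.9100 / 99
= 0.9587

0.9587


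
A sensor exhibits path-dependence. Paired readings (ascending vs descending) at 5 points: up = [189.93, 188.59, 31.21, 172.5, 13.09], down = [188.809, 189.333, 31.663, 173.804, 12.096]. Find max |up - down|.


|189.93 - 188.809| = 1.1210
|188.59 - 189.333| = 0.7430
|31.21 - 31.663| = 0.4530
|172.5 - 173.804| = 1.3040
|13.09 - 12.096| = 0.9940
hysteresis = max(diffs) = 1.3040

1.3040


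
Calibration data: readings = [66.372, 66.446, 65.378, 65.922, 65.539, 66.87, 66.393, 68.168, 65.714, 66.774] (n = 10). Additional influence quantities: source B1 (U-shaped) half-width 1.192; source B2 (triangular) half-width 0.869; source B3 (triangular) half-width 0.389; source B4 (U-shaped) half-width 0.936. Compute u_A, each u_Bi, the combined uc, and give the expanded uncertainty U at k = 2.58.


mean = (66.372 + 66.446 + 65.378 + 65.922 + 65.539 + 66.87 + 66.393 + 68.168 + 65.714 + 66.774) / 10 = 66.3576
s = sqrt(sum((x - mean)^2)/(n-1)) = 0.81352842
u_A = s / sqrt(n) = 0.81352842 / sqrt(10) = 0.25726027
u_B1 = 1.192 / sqrt(2) = 0.84287128
u_B2 = 0.869 / sqrt(6) = 0.35476776
u_B3 = 0.389 / sqrt(6) = 0.15880858
u_B4 = 0.936 / sqrt(2) = 0.66185195
uc = sqrt(0.25726027^2 + 0.84287128^2 + 0.35476776^2 + 0.15880858^2 + 0.66185195^2) = 1.1686502
U = k * uc = 2.58 * 1.1686502
U = 3.0151

3.0151


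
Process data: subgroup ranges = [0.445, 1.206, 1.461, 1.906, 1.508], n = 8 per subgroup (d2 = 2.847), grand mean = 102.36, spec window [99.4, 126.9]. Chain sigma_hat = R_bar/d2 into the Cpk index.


R_bar = (0.445 + 1.206 + 1.461 + 1.906 + 1.508) / 5 = 1.3052
sigma = R_bar / d2 = 1.3052 / 2.847 = 0.45844749
Cp = (USL - LSL)/(6*sigma) = (126.9 - 99.4)/(6*0.45844749) = 9.9975
Cpu = (126.9 - 102.36)/(3*0.45844749) = 17.8428
Cpl = (102.36 - 99.4)/(3*0.45844749) = 2.1522
Cpk = min(Cpu, Cpl) = 2.1522

2.1522


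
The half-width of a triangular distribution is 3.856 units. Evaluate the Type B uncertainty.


u_B = half_width / sqrt(6)
u_B = 3.856 / 2.4494897
u_B = 1.5742

1.5742


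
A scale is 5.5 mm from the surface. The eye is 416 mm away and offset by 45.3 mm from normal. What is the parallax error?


error = h * offset / d
= 5.5 * 45.3 / 416
= 0.5989

0.5989


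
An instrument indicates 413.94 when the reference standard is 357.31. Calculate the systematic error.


Systematic error = measured - true
= 413.94 - 357.31
= 56.6300

56.6300


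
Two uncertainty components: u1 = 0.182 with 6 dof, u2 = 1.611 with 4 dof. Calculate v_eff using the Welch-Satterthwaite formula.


uc = sqrt(u1^2 + u2^2) = sqrt(0.182^2 + 1.611^2) = 1.621248
v_eff = uc^4 / (u1^4/v1 + u2^4/v2)
= 1.621248^4 / (0.182^4/6 + 1.611^4/4)
= 6.9087235 / 1.6841056
v_eff = 4.1023

4.1023
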